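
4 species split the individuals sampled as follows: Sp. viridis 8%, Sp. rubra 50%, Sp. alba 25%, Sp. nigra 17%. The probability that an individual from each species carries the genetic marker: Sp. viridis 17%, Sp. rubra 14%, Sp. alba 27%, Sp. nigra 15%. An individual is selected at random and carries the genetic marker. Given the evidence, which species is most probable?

Sp. rubra

Compute prior × likelihood for every hypothesis:
  Sp. viridis: 0.08 × 0.17 = 0.0136
  Sp. rubra: 0.5 × 0.14 = 0.07
  Sp. alba: 0.25 × 0.27 = 0.0675
  Sp. nigra: 0.17 × 0.15 = 0.0255
Normalizing constant = 0.1766.
Largest term belongs to Sp. rubra, so Sp. rubra is most probable.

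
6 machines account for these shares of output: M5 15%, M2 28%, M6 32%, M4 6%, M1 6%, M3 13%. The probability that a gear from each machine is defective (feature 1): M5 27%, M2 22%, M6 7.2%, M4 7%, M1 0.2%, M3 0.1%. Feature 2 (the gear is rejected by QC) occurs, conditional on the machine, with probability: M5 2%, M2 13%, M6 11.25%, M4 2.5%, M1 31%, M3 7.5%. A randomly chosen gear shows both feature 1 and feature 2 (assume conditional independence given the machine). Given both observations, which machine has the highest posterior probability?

M2

By Bayes' rule, posterior ∝ prior × likelihood:
  M5: 0.15 × 0.27 × 0.02 = 0.00081
  M2: 0.28 × 0.22 × 0.13 = 0.008008
  M6: 0.32 × 0.072 × 0.1125 = 0.002592
  M4: 0.06 × 0.07 × 0.025 = 0.000105
  M1: 0.06 × 0.002 × 0.31 = 0.0000372
  M3: 0.13 × 0.001 × 0.075 = 0.00000975
Sum = 0.01156195.
Largest term belongs to M2, so M2 is most probable.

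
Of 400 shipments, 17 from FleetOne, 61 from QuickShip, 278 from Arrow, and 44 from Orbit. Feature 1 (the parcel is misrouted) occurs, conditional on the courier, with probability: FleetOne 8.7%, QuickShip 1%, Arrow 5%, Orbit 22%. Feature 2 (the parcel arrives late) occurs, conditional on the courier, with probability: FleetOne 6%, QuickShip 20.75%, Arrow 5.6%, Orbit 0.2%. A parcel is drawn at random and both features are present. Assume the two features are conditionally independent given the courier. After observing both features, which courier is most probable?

Arrow

Prior × likelihood for each hypothesis:
  FleetOne: 0.0425 × 0.087 × 0.06 = 0.00022185
  QuickShip: 0.1525 × 0.01 × 0.2075 = 0.0003164375
  Arrow: 0.695 × 0.05 × 0.056 = 0.001946
  Orbit: 0.11 × 0.22 × 0.002 = 0.0000484
Total = 0.0025326875.
Largest term belongs to Arrow, so Arrow is most probable.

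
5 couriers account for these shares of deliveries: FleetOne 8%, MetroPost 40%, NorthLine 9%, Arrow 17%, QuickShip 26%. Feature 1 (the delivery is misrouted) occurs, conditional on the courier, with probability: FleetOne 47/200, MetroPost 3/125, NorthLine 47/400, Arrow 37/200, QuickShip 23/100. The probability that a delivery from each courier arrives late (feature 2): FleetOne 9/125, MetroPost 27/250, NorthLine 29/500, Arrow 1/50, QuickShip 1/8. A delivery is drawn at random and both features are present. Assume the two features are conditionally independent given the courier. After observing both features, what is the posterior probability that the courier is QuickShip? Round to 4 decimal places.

0.6730

Unnormalized posteriors (prior × likelihood):
  FleetOne: 0.08 × 0.235 × 0.072 = 0.0013536
  MetroPost: 0.4 × 0.024 × 0.108 = 0.0010368
  NorthLine: 0.09 × 0.1175 × 0.058 = 0.00061335
  Arrow: 0.17 × 0.185 × 0.02 = 0.000629
  QuickShip: 0.26 × 0.23 × 0.125 = 0.007475
Total = 0.01110775.
P(QuickShip | evidence) = 0.007475 / 0.01110775 ≈ 0.6730.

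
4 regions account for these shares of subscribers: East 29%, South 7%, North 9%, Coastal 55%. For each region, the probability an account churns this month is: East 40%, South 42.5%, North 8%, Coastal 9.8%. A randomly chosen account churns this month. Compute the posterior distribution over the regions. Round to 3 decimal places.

By Bayes' rule, posterior ∝ prior × likelihood:
  East: 0.29 × 0.4 = 0.116
  South: 0.07 × 0.425 = 0.02975
  North: 0.09 × 0.08 = 0.0072
  Coastal: 0.55 × 0.098 = 0.0539
Sum = 0.20685.
P(East | churn) = 0.116/0.20685 ≈ 0.561
P(South | churn) = 0.02975/0.20685 ≈ 0.144
P(North | churn) = 0.0072/0.20685 ≈ 0.035
P(Coastal | churn) = 0.0539/0.20685 ≈ 0.261
(Check: 0.561+0.144+0.035+0.261 = 1.001.)

East 0.561, South 0.144, North 0.035, Coastal 0.261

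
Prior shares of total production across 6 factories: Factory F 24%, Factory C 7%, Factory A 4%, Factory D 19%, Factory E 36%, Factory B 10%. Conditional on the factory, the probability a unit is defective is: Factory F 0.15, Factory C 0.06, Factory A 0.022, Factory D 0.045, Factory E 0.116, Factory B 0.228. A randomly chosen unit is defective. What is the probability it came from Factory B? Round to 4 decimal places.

Unnormalized posteriors (prior × likelihood):
  Factory F: 0.24 × 0.15 = 0.036
  Factory C: 0.07 × 0.06 = 0.0042
  Factory A: 0.04 × 0.022 = 0.00088
  Factory D: 0.19 × 0.045 = 0.00855
  Factory E: 0.36 × 0.116 = 0.04176
  Factory B: 0.1 × 0.228 = 0.0228
Sum = 0.11419.
P(Factory B | evidence) = 0.0228 / 0.11419 ≈ 0.1997.

0.1997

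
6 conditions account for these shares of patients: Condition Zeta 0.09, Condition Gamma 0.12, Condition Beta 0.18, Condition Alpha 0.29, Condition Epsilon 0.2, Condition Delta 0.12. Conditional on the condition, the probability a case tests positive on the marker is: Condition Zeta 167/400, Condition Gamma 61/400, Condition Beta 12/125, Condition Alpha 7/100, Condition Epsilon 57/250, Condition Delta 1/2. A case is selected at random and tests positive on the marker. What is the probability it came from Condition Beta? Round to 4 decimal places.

Compute prior × likelihood for every hypothesis:
  Condition Zeta: 0.09 × 0.4175 = 0.037575
  Condition Gamma: 0.12 × 0.1525 = 0.0183
  Condition Beta: 0.18 × 0.096 = 0.01728
  Condition Alpha: 0.29 × 0.07 = 0.0203
  Condition Epsilon: 0.2 × 0.228 = 0.0456
  Condition Delta: 0.12 × 0.5 = 0.06
Total = 0.199055.
P(Condition Beta | evidence) = 0.01728 / 0.199055 ≈ 0.0868.

0.0868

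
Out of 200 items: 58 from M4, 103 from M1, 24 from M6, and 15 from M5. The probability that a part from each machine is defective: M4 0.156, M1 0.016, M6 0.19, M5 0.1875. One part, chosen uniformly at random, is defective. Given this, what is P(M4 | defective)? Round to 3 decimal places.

0.501

Compute prior × likelihood for every hypothesis:
  M4: 0.29 × 0.156 = 0.04524
  M1: 0.515 × 0.016 = 0.00824
  M6: 0.12 × 0.19 = 0.0228
  M5: 0.075 × 0.1875 = 0.0140625
Total = 0.0903425.
P(M4 | evidence) = 0.04524 / 0.0903425 ≈ 0.501.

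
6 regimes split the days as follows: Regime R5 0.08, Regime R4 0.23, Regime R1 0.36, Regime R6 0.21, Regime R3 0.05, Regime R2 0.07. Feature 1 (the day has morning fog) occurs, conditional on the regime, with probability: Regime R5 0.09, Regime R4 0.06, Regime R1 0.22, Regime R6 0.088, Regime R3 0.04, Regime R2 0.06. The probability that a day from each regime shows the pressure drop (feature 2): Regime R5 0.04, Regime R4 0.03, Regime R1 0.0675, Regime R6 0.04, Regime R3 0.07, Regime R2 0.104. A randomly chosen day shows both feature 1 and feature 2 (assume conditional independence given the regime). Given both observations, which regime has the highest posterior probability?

Regime R1

Unnormalized posteriors (prior × likelihood):
  Regime R5: 0.08 × 0.09 × 0.04 = 0.000288
  Regime R4: 0.23 × 0.06 × 0.03 = 0.000414
  Regime R1: 0.36 × 0.22 × 0.0675 = 0.005346
  Regime R6: 0.21 × 0.088 × 0.04 = 0.0007392
  Regime R3: 0.05 × 0.04 × 0.07 = 0.00014
  Regime R2: 0.07 × 0.06 × 0.104 = 0.0004368
Total = 0.007364.
Largest term belongs to Regime R1, so Regime R1 is most probable.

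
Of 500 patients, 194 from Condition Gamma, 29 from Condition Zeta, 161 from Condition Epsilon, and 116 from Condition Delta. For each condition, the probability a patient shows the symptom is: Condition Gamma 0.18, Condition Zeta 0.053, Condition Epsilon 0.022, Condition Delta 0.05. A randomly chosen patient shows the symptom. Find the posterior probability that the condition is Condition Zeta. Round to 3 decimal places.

Unnormalized posteriors (prior × likelihood):
  Condition Gamma: 0.388 × 0.18 = 0.06984
  Condition Zeta: 0.058 × 0.053 = 0.003074
  Condition Epsilon: 0.322 × 0.022 = 0.007084
  Condition Delta: 0.232 × 0.05 = 0.0116
Sum = 0.091598.
P(Condition Zeta | evidence) = 0.003074 / 0.091598 ≈ 0.034.

0.034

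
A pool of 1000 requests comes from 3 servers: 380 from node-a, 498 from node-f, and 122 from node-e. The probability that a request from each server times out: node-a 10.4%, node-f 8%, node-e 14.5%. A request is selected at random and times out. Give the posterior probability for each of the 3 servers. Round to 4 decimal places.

By Bayes' rule, posterior ∝ prior × likelihood:
  node-a: 0.38 × 0.104 = 0.03952
  node-f: 0.498 × 0.08 = 0.03984
  node-e: 0.122 × 0.145 = 0.01769
Normalizing constant = 0.09705.
P(node-a | timeout) = 0.03952/0.09705 ≈ 0.4072
P(node-f | timeout) = 0.03984/0.09705 ≈ 0.4105
P(node-e | timeout) = 0.01769/0.09705 ≈ 0.1823

node-a 0.4072, node-f 0.4105, node-e 0.1823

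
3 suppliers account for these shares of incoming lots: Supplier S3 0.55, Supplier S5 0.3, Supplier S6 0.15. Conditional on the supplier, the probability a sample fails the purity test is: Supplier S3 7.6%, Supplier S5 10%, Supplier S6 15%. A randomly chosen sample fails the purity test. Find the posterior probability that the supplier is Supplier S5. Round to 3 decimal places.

0.318

Prior × likelihood for each hypothesis:
  Supplier S3: 0.55 × 0.076 = 0.0418
  Supplier S5: 0.3 × 0.1 = 0.03
  Supplier S6: 0.15 × 0.15 = 0.0225
Normalizing constant = 0.0943.
P(Supplier S5 | evidence) = 0.03 / 0.0943 ≈ 0.318.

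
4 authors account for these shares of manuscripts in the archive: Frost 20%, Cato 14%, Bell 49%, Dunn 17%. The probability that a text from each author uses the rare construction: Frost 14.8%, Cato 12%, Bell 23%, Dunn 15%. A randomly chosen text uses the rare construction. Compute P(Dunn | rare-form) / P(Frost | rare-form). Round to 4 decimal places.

0.8615

Compute prior × likelihood for every hypothesis:
  Frost: 0.2 × 0.148 = 0.0296
  Cato: 0.14 × 0.12 = 0.0168
  Bell: 0.49 × 0.23 = 0.1127
  Dunn: 0.17 × 0.15 = 0.0255
Total = 0.1846.
The ratio is 0.0255 / 0.0296 (the normalizer cancels) = 0.8615.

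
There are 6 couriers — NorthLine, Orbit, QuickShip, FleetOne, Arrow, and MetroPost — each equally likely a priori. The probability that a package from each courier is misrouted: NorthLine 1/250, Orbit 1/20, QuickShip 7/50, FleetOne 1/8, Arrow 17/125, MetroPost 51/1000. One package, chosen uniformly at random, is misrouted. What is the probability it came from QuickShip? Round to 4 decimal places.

0.2767

Since the prior is uniform, the posterior is proportional to the likelihood:
  NorthLine: 0.004
  Orbit: 0.05
  QuickShip: 0.14
  FleetOne: 0.125
  Arrow: 0.136
  MetroPost: 0.051
Total = 0.506.
P(QuickShip | evidence) = 0.14 / 0.506 ≈ 0.2767.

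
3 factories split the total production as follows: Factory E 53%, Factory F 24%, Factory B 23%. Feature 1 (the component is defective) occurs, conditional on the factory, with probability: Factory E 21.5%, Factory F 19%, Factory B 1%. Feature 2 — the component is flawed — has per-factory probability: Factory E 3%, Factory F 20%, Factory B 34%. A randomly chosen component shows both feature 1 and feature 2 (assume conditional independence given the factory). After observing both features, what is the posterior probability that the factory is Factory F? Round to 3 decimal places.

Compute prior × likelihood for every hypothesis:
  Factory E: 0.53 × 0.215 × 0.03 = 0.0034185
  Factory F: 0.24 × 0.19 × 0.2 = 0.00912
  Factory B: 0.23 × 0.01 × 0.34 = 0.000782
Total = 0.0133205.
P(Factory F | evidence) = 0.00912 / 0.0133205 ≈ 0.685.

0.685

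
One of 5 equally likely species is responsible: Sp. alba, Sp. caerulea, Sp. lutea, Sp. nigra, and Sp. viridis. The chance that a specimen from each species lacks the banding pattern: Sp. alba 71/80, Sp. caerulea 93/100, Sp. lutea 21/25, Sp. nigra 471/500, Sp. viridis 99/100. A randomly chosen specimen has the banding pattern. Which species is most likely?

Taking complements, P(banded | each) = Sp. alba 0.1125, Sp. caerulea 0.07, Sp. lutea 0.16, Sp. nigra 0.058, Sp. viridis 0.01.
Since the prior is uniform, the posterior is proportional to the likelihood:
  Sp. alba: 0.1125
  Sp. caerulea: 0.07
  Sp. lutea: 0.16
  Sp. nigra: 0.058
  Sp. viridis: 0.01
Normalizing constant = 0.4105.
Largest term belongs to Sp. lutea, so Sp. lutea is most probable.

Sp. lutea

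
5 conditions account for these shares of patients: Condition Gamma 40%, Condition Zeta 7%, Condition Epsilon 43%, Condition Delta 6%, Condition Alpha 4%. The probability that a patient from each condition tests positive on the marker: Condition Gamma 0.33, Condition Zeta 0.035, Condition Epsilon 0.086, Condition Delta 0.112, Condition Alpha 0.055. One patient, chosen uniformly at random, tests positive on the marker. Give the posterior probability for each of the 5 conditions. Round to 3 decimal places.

By Bayes' rule, posterior ∝ prior × likelihood:
  Condition Gamma: 0.4 × 0.33 = 0.132
  Condition Zeta: 0.07 × 0.035 = 0.00245
  Condition Epsilon: 0.43 × 0.086 = 0.03698
  Condition Delta: 0.06 × 0.112 = 0.00672
  Condition Alpha: 0.04 × 0.055 = 0.0022
Normalizing constant = 0.18035.
P(Condition Gamma | marker-positive) = 0.132/0.18035 ≈ 0.732
P(Condition Zeta | marker-positive) = 0.00245/0.18035 ≈ 0.014
P(Condition Epsilon | marker-positive) = 0.03698/0.18035 ≈ 0.205
P(Condition Delta | marker-positive) = 0.00672/0.18035 ≈ 0.037
P(Condition Alpha | marker-positive) = 0.0022/0.18035 ≈ 0.012
(Check: 0.732+0.014+0.205+0.037+0.012 = 1.000.)

Condition Gamma 0.732, Condition Zeta 0.014, Condition Epsilon 0.205, Condition Delta 0.037, Condition Alpha 0.012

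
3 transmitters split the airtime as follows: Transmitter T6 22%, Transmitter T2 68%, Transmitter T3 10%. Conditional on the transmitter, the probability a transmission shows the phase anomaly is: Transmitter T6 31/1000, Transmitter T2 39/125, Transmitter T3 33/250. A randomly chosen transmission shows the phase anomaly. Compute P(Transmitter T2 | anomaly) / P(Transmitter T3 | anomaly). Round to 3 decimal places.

Compute prior × likelihood for every hypothesis:
  Transmitter T6: 0.22 × 0.031 = 0.00682
  Transmitter T2: 0.68 × 0.312 = 0.21216
  Transmitter T3: 0.1 × 0.132 = 0.0132
Normalizing constant = 0.23218.
The ratio is 0.21216 / 0.0132 (the normalizer cancels) = 16.073.

16.073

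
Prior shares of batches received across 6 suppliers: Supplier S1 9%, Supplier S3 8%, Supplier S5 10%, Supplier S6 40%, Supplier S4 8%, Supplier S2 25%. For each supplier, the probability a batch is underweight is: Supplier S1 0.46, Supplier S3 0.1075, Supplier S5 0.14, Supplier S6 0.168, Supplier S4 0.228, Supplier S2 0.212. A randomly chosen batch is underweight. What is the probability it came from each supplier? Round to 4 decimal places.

Unnormalized posteriors (prior × likelihood):
  Supplier S1: 0.09 × 0.46 = 0.0414
  Supplier S3: 0.08 × 0.1075 = 0.0086
  Supplier S5: 0.1 × 0.14 = 0.014
  Supplier S6: 0.4 × 0.168 = 0.0672
  Supplier S4: 0.08 × 0.228 = 0.01824
  Supplier S2: 0.25 × 0.212 = 0.053
Total = 0.20244.
P(Supplier S1 | underweight) = 0.0414/0.20244 ≈ 0.2045
P(Supplier S3 | underweight) = 0.0086/0.20244 ≈ 0.0425
P(Supplier S5 | underweight) = 0.014/0.20244 ≈ 0.0692
P(Supplier S6 | underweight) = 0.0672/0.20244 ≈ 0.3320
P(Supplier S4 | underweight) = 0.01824/0.20244 ≈ 0.0901
P(Supplier S2 | underweight) = 0.053/0.20244 ≈ 0.2618
(Check: 0.2045+0.0425+0.0692+0.3320+0.0901+0.2618 = 1.0001.)

Supplier S1 0.2045, Supplier S3 0.0425, Supplier S5 0.0692, Supplier S6 0.3320, Supplier S4 0.0901, Supplier S2 0.2618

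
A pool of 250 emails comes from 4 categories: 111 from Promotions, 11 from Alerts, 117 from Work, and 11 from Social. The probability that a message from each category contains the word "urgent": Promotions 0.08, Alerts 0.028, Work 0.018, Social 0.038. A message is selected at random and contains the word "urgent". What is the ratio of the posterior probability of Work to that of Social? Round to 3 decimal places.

Unnormalized posteriors (prior × likelihood):
  Promotions: 0.444 × 0.08 = 0.03552
  Alerts: 0.044 × 0.028 = 0.001232
  Work: 0.468 × 0.018 = 0.008424
  Social: 0.044 × 0.038 = 0.001672
Normalizing constant = 0.046848.
The ratio is 0.008424 / 0.001672 (the normalizer cancels) = 5.038.

5.038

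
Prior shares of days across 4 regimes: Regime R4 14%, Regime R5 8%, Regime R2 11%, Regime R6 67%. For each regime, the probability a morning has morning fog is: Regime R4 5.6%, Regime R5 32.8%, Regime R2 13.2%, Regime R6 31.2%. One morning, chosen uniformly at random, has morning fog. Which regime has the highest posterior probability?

Regime R6

Prior × likelihood for each hypothesis:
  Regime R4: 0.14 × 0.056 = 0.00784
  Regime R5: 0.08 × 0.328 = 0.02624
  Regime R2: 0.11 × 0.132 = 0.01452
  Regime R6: 0.67 × 0.312 = 0.20904
Total = 0.25764.
Largest term belongs to Regime R6, so Regime R6 is most probable.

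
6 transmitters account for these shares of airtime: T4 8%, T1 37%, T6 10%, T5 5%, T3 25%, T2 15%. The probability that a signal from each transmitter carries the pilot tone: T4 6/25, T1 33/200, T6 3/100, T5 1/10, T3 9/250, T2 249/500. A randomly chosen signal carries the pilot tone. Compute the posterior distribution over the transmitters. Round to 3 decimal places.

T4 0.112, T1 0.355, T6 0.017, T5 0.029, T3 0.052, T2 0.434

Compute prior × likelihood for every hypothesis:
  T4: 0.08 × 0.24 = 0.0192
  T1: 0.37 × 0.165 = 0.06105
  T6: 0.1 × 0.03 = 0.003
  T5: 0.05 × 0.1 = 0.005
  T3: 0.25 × 0.036 = 0.009
  T2: 0.15 × 0.498 = 0.0747
Sum = 0.17195.
P(T4 | pilot) = 0.0192/0.17195 ≈ 0.112
P(T1 | pilot) = 0.06105/0.17195 ≈ 0.355
P(T6 | pilot) = 0.003/0.17195 ≈ 0.017
P(T5 | pilot) = 0.005/0.17195 ≈ 0.029
P(T3 | pilot) = 0.009/0.17195 ≈ 0.052
P(T2 | pilot) = 0.0747/0.17195 ≈ 0.434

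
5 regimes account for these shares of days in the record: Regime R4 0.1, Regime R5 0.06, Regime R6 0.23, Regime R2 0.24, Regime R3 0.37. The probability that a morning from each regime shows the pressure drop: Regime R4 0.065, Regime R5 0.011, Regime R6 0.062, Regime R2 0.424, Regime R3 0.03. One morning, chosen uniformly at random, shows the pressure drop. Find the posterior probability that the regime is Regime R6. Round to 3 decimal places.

0.106

Unnormalized posteriors (prior × likelihood):
  Regime R4: 0.1 × 0.065 = 0.0065
  Regime R5: 0.06 × 0.011 = 0.00066
  Regime R6: 0.23 × 0.062 = 0.01426
  Regime R2: 0.24 × 0.424 = 0.10176
  Regime R3: 0.37 × 0.03 = 0.0111
Normalizing constant = 0.13428.
P(Regime R6 | evidence) = 0.01426 / 0.13428 ≈ 0.106.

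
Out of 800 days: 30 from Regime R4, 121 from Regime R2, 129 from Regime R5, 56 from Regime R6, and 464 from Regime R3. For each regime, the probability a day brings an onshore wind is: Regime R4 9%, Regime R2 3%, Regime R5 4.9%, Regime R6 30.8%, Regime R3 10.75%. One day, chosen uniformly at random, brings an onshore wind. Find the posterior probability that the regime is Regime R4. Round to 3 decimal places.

By Bayes' rule, posterior ∝ prior × likelihood:
  Regime R4: 0.0375 × 0.09 = 0.003375
  Regime R2: 0.15125 × 0.03 = 0.0045375
  Regime R5: 0.16125 × 0.049 = 0.00790125
  Regime R6: 0.07 × 0.308 = 0.02156
  Regime R3: 0.58 × 0.1075 = 0.06235
Sum = 0.09972375.
P(Regime R4 | evidence) = 0.003375 / 0.09972375 ≈ 0.034.

0.034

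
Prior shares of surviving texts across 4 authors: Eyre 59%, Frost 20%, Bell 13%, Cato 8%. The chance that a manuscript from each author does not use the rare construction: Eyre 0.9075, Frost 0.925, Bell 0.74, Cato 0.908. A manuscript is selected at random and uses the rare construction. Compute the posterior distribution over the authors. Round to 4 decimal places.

Taking complements, P(rare-form | each) = Eyre 0.0925, Frost 0.075, Bell 0.26, Cato 0.092.
By Bayes' rule, posterior ∝ prior × likelihood:
  Eyre: 0.59 × 0.0925 = 0.054575
  Frost: 0.2 × 0.075 = 0.015
  Bell: 0.13 × 0.26 = 0.0338
  Cato: 0.08 × 0.092 = 0.00736
Total = 0.110735.
P(Eyre | rare-form) = 0.054575/0.110735 ≈ 0.4928
P(Frost | rare-form) = 0.015/0.110735 ≈ 0.1355
P(Bell | rare-form) = 0.0338/0.110735 ≈ 0.3052
P(Cato | rare-form) = 0.00736/0.110735 ≈ 0.0665
(Check: 0.4928+0.1355+0.3052+0.0665 = 1.0000.)

Eyre 0.4928, Frost 0.1355, Bell 0.3052, Cato 0.0665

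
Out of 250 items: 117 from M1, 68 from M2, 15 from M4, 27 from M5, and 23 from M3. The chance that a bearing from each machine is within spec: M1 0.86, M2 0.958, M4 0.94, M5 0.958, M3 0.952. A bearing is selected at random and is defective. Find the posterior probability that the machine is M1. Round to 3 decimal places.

0.732

Taking complements, P(defective | each) = M1 0.14, M2 0.042, M4 0.06, M5 0.042, M3 0.048.
By Bayes' rule, posterior ∝ prior × likelihood:
  M1: 0.468 × 0.14 = 0.06552
  M2: 0.272 × 0.042 = 0.011424
  M4: 0.06 × 0.06 = 0.0036
  M5: 0.108 × 0.042 = 0.004536
  M3: 0.092 × 0.048 = 0.004416
Normalizing constant = 0.089496.
P(M1 | evidence) = 0.06552 / 0.089496 ≈ 0.732.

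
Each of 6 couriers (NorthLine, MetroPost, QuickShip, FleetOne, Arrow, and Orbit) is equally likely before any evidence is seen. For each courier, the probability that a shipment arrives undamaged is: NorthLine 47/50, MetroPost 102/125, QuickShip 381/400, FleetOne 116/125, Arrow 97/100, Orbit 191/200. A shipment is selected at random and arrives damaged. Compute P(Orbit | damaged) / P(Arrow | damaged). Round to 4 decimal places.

1.5000

Taking complements, P(damaged | each) = NorthLine 0.06, MetroPost 0.184, QuickShip 0.0475, FleetOne 0.072, Arrow 0.03, Orbit 0.045.
Since the prior is uniform, the posterior is proportional to the likelihood:
  NorthLine: 0.06
  MetroPost: 0.184
  QuickShip: 0.0475
  FleetOne: 0.072
  Arrow: 0.03
  Orbit: 0.045
Normalizing constant = 0.4385.
The ratio is 0.045 / 0.03 (the normalizer cancels) = 1.5000.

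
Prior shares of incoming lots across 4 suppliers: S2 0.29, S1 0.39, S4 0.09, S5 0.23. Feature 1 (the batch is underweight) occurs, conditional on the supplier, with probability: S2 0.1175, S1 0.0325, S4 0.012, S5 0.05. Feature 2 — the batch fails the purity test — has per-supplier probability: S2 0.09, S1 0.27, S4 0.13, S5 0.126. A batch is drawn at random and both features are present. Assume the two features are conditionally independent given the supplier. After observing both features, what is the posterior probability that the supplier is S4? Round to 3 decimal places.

By Bayes' rule, posterior ∝ prior × likelihood:
  S2: 0.29 × 0.1175 × 0.09 = 0.00306675
  S1: 0.39 × 0.0325 × 0.27 = 0.00342225
  S4: 0.09 × 0.012 × 0.13 = 0.0001404
  S5: 0.23 × 0.05 × 0.126 = 0.001449
Total = 0.0080784.
P(S4 | evidence) = 0.0001404 / 0.0080784 ≈ 0.017.

0.017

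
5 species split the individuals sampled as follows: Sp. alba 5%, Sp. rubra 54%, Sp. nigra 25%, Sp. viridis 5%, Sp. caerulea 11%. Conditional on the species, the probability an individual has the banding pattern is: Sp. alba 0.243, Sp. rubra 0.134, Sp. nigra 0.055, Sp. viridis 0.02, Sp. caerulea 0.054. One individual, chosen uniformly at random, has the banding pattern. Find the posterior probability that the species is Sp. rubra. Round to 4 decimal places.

Compute prior × likelihood for every hypothesis:
  Sp. alba: 0.05 × 0.243 = 0.01215
  Sp. rubra: 0.54 × 0.134 = 0.07236
  Sp. nigra: 0.25 × 0.055 = 0.01375
  Sp. viridis: 0.05 × 0.02 = 0.001
  Sp. caerulea: 0.11 × 0.054 = 0.00594
Sum = 0.1052.
P(Sp. rubra | evidence) = 0.07236 / 0.1052 ≈ 0.6878.

0.6878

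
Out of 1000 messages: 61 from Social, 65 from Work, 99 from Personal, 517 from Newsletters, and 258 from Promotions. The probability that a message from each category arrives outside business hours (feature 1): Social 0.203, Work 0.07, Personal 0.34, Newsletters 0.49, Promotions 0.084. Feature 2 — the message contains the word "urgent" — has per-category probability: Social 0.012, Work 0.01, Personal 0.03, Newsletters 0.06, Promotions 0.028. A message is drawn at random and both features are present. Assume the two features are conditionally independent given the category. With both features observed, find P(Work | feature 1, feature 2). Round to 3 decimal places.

Unnormalized posteriors (prior × likelihood):
  Social: 0.061 × 0.203 × 0.012 = 0.000148596
  Work: 0.065 × 0.07 × 0.01 = 0.0000455
  Personal: 0.099 × 0.34 × 0.03 = 0.0010098
  Newsletters: 0.517 × 0.49 × 0.06 = 0.0151998
  Promotions: 0.258 × 0.084 × 0.028 = 0.000606816
Total = 0.017010512.
P(Work | evidence) = 0.0000455 / 0.017010512 ≈ 0.003.

0.003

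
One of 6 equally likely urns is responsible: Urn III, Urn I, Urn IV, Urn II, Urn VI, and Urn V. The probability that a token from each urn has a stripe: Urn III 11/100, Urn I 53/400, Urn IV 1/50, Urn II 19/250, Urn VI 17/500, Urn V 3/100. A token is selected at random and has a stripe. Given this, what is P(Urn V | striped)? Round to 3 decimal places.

With a uniform prior (1/6 each), posterior ∝ likelihood:
  Urn III: 0.11
  Urn I: 0.1325
  Urn IV: 0.02
  Urn II: 0.076
  Urn VI: 0.034
  Urn V: 0.03
Normalizing constant = 0.4025.
P(Urn V | evidence) = 0.03 / 0.4025 ≈ 0.075.

0.075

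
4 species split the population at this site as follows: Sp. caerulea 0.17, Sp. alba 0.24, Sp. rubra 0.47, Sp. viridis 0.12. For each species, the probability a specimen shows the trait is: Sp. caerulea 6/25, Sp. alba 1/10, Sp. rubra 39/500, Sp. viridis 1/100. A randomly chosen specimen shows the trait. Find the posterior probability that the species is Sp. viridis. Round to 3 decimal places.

Unnormalized posteriors (prior × likelihood):
  Sp. caerulea: 0.17 × 0.24 = 0.0408
  Sp. alba: 0.24 × 0.1 = 0.024
  Sp. rubra: 0.47 × 0.078 = 0.03666
  Sp. viridis: 0.12 × 0.01 = 0.0012
Sum = 0.10266.
P(Sp. viridis | evidence) = 0.0012 / 0.10266 ≈ 0.012.

0.012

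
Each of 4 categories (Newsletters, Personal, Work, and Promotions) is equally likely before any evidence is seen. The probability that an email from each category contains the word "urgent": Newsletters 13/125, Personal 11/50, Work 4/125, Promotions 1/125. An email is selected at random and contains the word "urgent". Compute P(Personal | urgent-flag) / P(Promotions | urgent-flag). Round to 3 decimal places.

27.500

With a uniform prior (1/4 each), posterior ∝ likelihood:
  Newsletters: 0.104
  Personal: 0.22
  Work: 0.032
  Promotions: 0.008
Normalizing constant = 0.364.
The ratio is 0.22 / 0.008 (the normalizer cancels) = 27.500.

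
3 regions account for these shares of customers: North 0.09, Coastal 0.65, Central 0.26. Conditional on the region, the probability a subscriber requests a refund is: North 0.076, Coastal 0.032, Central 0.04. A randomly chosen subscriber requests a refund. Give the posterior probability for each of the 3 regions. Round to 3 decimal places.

North 0.180, Coastal 0.547, Central 0.273

Unnormalized posteriors (prior × likelihood):
  North: 0.09 × 0.076 = 0.00684
  Coastal: 0.65 × 0.032 = 0.0208
  Central: 0.26 × 0.04 = 0.0104
Total = 0.03804.
P(North | refund) = 0.00684/0.03804 ≈ 0.180
P(Coastal | refund) = 0.0208/0.03804 ≈ 0.547
P(Central | refund) = 0.0104/0.03804 ≈ 0.273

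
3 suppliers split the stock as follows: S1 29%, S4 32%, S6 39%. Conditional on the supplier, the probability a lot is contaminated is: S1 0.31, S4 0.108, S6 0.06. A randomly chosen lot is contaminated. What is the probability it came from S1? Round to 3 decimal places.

0.608

Compute prior × likelihood for every hypothesis:
  S1: 0.29 × 0.31 = 0.0899
  S4: 0.32 × 0.108 = 0.03456
  S6: 0.39 × 0.06 = 0.0234
Normalizing constant = 0.14786.
P(S1 | evidence) = 0.0899 / 0.14786 ≈ 0.608.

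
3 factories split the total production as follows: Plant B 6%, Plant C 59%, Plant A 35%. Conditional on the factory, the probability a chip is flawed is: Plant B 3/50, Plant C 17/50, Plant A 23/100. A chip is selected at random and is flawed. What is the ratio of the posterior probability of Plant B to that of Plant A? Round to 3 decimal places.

0.045

Compute prior × likelihood for every hypothesis:
  Plant B: 0.06 × 0.06 = 0.0036
  Plant C: 0.59 × 0.34 = 0.2006
  Plant A: 0.35 × 0.23 = 0.0805
Total = 0.2847.
The ratio is 0.0036 / 0.0805 (the normalizer cancels) = 0.045.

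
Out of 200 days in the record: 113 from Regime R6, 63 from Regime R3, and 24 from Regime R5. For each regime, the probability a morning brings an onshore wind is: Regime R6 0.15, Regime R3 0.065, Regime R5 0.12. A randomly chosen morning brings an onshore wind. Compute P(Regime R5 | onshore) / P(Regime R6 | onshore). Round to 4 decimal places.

Prior × likelihood for each hypothesis:
  Regime R6: 0.565 × 0.15 = 0.08475
  Regime R3: 0.315 × 0.065 = 0.020475
  Regime R5: 0.12 × 0.12 = 0.0144
Normalizing constant = 0.119625.
The ratio is 0.0144 / 0.08475 (the normalizer cancels) = 0.1699.

0.1699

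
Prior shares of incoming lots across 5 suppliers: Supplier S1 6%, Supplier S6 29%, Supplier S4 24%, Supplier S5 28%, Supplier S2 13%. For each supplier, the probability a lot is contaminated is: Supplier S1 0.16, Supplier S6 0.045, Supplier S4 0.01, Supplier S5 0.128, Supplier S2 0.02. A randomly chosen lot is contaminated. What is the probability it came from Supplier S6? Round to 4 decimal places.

Prior × likelihood for each hypothesis:
  Supplier S1: 0.06 × 0.16 = 0.0096
  Supplier S6: 0.29 × 0.045 = 0.01305
  Supplier S4: 0.24 × 0.01 = 0.0024
  Supplier S5: 0.28 × 0.128 = 0.03584
  Supplier S2: 0.13 × 0.02 = 0.0026
Sum = 0.06349.
P(Supplier S6 | evidence) = 0.01305 / 0.06349 ≈ 0.2055.

0.2055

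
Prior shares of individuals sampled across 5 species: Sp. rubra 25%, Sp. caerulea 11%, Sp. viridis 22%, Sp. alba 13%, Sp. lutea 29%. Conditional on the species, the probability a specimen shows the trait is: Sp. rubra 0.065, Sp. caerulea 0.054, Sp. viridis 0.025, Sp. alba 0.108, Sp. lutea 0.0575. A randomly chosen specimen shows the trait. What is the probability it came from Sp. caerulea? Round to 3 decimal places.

0.102

By Bayes' rule, posterior ∝ prior × likelihood:
  Sp. rubra: 0.25 × 0.065 = 0.01625
  Sp. caerulea: 0.11 × 0.054 = 0.00594
  Sp. viridis: 0.22 × 0.025 = 0.0055
  Sp. alba: 0.13 × 0.108 = 0.01404
  Sp. lutea: 0.29 × 0.0575 = 0.016675
Total = 0.058405.
P(Sp. caerulea | evidence) = 0.00594 / 0.058405 ≈ 0.102.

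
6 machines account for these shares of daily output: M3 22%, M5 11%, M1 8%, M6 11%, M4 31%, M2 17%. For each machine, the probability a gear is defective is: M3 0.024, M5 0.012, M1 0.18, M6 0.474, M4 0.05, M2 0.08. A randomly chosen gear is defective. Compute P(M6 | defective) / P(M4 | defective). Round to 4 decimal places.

Compute prior × likelihood for every hypothesis:
  M3: 0.22 × 0.024 = 0.00528
  M5: 0.11 × 0.012 = 0.00132
  M1: 0.08 × 0.18 = 0.0144
  M6: 0.11 × 0.474 = 0.05214
  M4: 0.31 × 0.05 = 0.0155
  M2: 0.17 × 0.08 = 0.0136
Sum = 0.10224.
The ratio is 0.05214 / 0.0155 (the normalizer cancels) = 3.3639.

3.3639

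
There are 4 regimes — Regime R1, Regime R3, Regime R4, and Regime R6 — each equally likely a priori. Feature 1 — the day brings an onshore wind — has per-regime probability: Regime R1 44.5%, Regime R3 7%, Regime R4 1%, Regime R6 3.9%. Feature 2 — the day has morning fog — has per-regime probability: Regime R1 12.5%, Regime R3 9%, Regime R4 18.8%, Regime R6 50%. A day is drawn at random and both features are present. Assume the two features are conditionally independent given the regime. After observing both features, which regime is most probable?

With a uniform prior (1/4 each), posterior ∝ likelihood:
  Regime R1: 0.445 × 0.125 = 0.055625
  Regime R3: 0.07 × 0.09 = 0.0063
  Regime R4: 0.01 × 0.188 = 0.00188
  Regime R6: 0.039 × 0.5 = 0.0195
Sum = 0.083305.
Largest term belongs to Regime R1, so Regime R1 is most probable.

Regime R1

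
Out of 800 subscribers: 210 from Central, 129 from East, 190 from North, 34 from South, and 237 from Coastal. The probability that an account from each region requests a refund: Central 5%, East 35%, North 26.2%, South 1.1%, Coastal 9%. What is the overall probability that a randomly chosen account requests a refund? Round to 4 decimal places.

0.1589

By Bayes' rule, posterior ∝ prior × likelihood:
  Central: 0.2625 × 0.05 = 0.013125
  East: 0.16125 × 0.35 = 0.0564375
  North: 0.2375 × 0.262 = 0.062225
  South: 0.0425 × 0.011 = 0.0004675
  Coastal: 0.29625 × 0.09 = 0.0266625
P(refund) = 0.013125 + 0.0564375 + 0.062225 + 0.0004675 + 0.0266625 = 0.1589175 → 0.1589.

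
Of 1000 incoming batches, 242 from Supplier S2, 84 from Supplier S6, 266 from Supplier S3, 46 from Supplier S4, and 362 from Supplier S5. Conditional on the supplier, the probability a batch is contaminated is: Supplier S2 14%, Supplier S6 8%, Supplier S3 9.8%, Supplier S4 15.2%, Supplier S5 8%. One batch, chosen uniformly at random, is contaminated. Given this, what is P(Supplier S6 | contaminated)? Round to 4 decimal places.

Prior × likelihood for each hypothesis:
  Supplier S2: 0.242 × 0.14 = 0.03388
  Supplier S6: 0.084 × 0.08 = 0.00672
  Supplier S3: 0.266 × 0.098 = 0.026068
  Supplier S4: 0.046 × 0.152 = 0.006992
  Supplier S5: 0.362 × 0.08 = 0.02896
Total = 0.10262.
P(Supplier S6 | evidence) = 0.00672 / 0.10262 ≈ 0.0655.

0.0655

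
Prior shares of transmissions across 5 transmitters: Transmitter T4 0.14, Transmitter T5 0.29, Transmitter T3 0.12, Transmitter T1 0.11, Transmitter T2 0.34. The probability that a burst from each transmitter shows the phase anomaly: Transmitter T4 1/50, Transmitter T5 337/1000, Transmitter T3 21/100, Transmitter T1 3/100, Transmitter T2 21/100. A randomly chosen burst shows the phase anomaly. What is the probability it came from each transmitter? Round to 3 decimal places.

By Bayes' rule, posterior ∝ prior × likelihood:
  Transmitter T4: 0.14 × 0.02 = 0.0028
  Transmitter T5: 0.29 × 0.337 = 0.09773
  Transmitter T3: 0.12 × 0.21 = 0.0252
  Transmitter T1: 0.11 × 0.03 = 0.0033
  Transmitter T2: 0.34 × 0.21 = 0.0714
Normalizing constant = 0.20043.
P(Transmitter T4 | anomaly) = 0.0028/0.20043 ≈ 0.014
P(Transmitter T5 | anomaly) = 0.09773/0.20043 ≈ 0.488
P(Transmitter T3 | anomaly) = 0.0252/0.20043 ≈ 0.126
P(Transmitter T1 | anomaly) = 0.0033/0.20043 ≈ 0.016
P(Transmitter T2 | anomaly) = 0.0714/0.20043 ≈ 0.356
(Check: 0.014+0.488+0.126+0.016+0.356 = 1.000.)

Transmitter T4 0.014, Transmitter T5 0.488, Transmitter T3 0.126, Transmitter T1 0.016, Transmitter T2 0.356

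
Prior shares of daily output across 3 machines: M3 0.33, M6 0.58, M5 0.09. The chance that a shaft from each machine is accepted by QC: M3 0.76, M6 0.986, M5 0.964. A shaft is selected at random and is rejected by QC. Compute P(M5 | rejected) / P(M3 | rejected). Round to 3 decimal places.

0.041

Taking complements, P(rejected | each) = M3 0.24, M6 0.014, M5 0.036.
Prior × likelihood for each hypothesis:
  M3: 0.33 × 0.24 = 0.0792
  M6: 0.58 × 0.014 = 0.00812
  M5: 0.09 × 0.036 = 0.00324
Normalizing constant = 0.09056.
The ratio is 0.00324 / 0.0792 (the normalizer cancels) = 0.041.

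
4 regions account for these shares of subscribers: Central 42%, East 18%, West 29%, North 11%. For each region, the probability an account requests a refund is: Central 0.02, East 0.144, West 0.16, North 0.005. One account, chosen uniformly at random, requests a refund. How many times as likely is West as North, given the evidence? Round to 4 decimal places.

84.3636

Compute prior × likelihood for every hypothesis:
  Central: 0.42 × 0.02 = 0.0084
  East: 0.18 × 0.144 = 0.02592
  West: 0.29 × 0.16 = 0.0464
  North: 0.11 × 0.005 = 0.00055
Total = 0.08127.
The ratio is 0.0464 / 0.00055 (the normalizer cancels) = 84.3636.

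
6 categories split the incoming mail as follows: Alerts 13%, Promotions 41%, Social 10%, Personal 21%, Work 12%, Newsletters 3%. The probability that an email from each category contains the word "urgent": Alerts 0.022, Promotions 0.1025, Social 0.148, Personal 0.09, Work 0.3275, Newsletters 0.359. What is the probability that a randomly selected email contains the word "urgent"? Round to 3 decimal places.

Prior × likelihood for each hypothesis:
  Alerts: 0.13 × 0.022 = 0.00286
  Promotions: 0.41 × 0.1025 = 0.042025
  Social: 0.1 × 0.148 = 0.0148
  Personal: 0.21 × 0.09 = 0.0189
  Work: 0.12 × 0.3275 = 0.0393
  Newsletters: 0.03 × 0.359 = 0.01077
P(urgent-flag) = 0.00286 + 0.042025 + 0.0148 + 0.0189 + 0.0393 + 0.01077 = 0.128655 → 0.129.

0.129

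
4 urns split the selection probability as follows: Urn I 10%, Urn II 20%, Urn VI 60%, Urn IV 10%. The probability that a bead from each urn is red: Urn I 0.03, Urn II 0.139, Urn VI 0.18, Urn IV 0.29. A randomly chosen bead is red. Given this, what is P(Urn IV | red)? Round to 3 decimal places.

Unnormalized posteriors (prior × likelihood):
  Urn I: 0.1 × 0.03 = 0.003
  Urn II: 0.2 × 0.139 = 0.0278
  Urn VI: 0.6 × 0.18 = 0.108
  Urn IV: 0.1 × 0.29 = 0.029
Total = 0.1678.
P(Urn IV | evidence) = 0.029 / 0.1678 ≈ 0.173.

0.173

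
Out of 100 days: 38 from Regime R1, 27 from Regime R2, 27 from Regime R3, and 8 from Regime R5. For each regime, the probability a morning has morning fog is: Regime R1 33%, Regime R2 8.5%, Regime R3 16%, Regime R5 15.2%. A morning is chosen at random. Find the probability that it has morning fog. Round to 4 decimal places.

By Bayes' rule, posterior ∝ prior × likelihood:
  Regime R1: 0.38 × 0.33 = 0.1254
  Regime R2: 0.27 × 0.085 = 0.02295
  Regime R3: 0.27 × 0.16 = 0.0432
  Regime R5: 0.08 × 0.152 = 0.01216
P(fog) = 0.1254 + 0.02295 + 0.0432 + 0.01216 = 0.20371 → 0.2037.

0.2037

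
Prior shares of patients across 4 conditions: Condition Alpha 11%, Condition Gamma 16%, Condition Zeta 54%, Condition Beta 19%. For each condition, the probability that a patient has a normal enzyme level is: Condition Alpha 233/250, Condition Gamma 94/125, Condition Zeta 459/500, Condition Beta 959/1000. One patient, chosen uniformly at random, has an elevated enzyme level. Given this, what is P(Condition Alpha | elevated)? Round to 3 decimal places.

Taking complements, P(elevated | each) = Condition Alpha 0.068, Condition Gamma 0.248, Condition Zeta 0.082, Condition Beta 0.041.
Compute prior × likelihood for every hypothesis:
  Condition Alpha: 0.11 × 0.068 = 0.00748
  Condition Gamma: 0.16 × 0.248 = 0.03968
  Condition Zeta: 0.54 × 0.082 = 0.04428
  Condition Beta: 0.19 × 0.041 = 0.00779
Total = 0.09923.
P(Condition Alpha | evidence) = 0.00748 / 0.09923 ≈ 0.075.

0.075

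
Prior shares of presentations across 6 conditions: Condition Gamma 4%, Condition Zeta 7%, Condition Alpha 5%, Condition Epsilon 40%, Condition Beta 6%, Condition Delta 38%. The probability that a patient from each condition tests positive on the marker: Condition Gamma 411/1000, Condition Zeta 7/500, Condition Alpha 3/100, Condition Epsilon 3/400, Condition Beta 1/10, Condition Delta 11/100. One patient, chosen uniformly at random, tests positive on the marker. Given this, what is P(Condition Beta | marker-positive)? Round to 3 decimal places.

Prior × likelihood for each hypothesis:
  Condition Gamma: 0.04 × 0.411 = 0.01644
  Condition Zeta: 0.07 × 0.014 = 0.00098
  Condition Alpha: 0.05 × 0.03 = 0.0015
  Condition Epsilon: 0.4 × 0.0075 = 0.003
  Condition Beta: 0.06 × 0.1 = 0.006
  Condition Delta: 0.38 × 0.11 = 0.0418
Normalizing constant = 0.06972.
P(Condition Beta | evidence) = 0.006 / 0.06972 ≈ 0.086.

0.086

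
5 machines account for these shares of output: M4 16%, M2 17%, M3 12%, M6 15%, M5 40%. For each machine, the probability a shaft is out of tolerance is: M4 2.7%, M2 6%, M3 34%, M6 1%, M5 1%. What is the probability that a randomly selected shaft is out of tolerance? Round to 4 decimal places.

Prior × likelihood for each hypothesis:
  M4: 0.16 × 0.027 = 0.00432
  M2: 0.17 × 0.06 = 0.0102
  M3: 0.12 × 0.34 = 0.0408
  M6: 0.15 × 0.01 = 0.0015
  M5: 0.4 × 0.01 = 0.004
P(oversize) = 0.00432 + 0.0102 + 0.0408 + 0.0015 + 0.004 = 0.06082 → 0.0608.

0.0608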